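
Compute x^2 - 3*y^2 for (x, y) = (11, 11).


x^2 - d*y^2
= 11^2 - 3*11^2
= 121 - 363
= -242

-242


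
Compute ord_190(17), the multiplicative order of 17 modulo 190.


We want ord_190(17), the smallest k >= 1 with 17^k = 1 mod 190.
n = 190 = 2 * 5 * 19, phi(190) = 72; the order divides phi(n).
Divisors of 72: 1, 2, 3, 4, 6, 8, 9, 12, 18, 24, 36, 72
Repeated squaring mod 190: 17^1 = 17, 17^2 = 99, 17^4 = 111, 17^8 = 161, 17^16 = 81, 17^32 = 101, 17^64 = 131
Test divisors in increasing order:
  k=1: 17^1 = 17 mod 190
  k=2: 17^2 = 99 mod 190
  k=3: 17^3 = 99 * 17 = 163 mod 190
  k=4: 17^4 = 111 mod 190
  k=6: 17^6 = 111 * 99 = 159 mod 190
  k=8: 17^8 = 161 mod 190
  k=9: 17^9 = 161 * 17 = 77 mod 190
  k=12: 17^12 = 161 * 111 = 11 mod 190
  k=18: 17^18 = 81 * 99 = 39 mod 190
  k=24: 17^24 = 81 * 161 = 121 mod 190
  k=36: 17^36 = 101 * 111 = 1 mod 190  <- first divisor giving 1
Order = 36

36


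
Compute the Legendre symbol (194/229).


p = 229 is prime, so compute (194/229) with the reciprocity algorithm (Jacobi-symbol steps: pull out 2s via (2/n), flip via reciprocity, reduce):
  pull out 2: (2/229) = -1  (since 229 mod 8 = 5)
  reciprocity: (97/229) -> +(229/97)
  reduce: (35/97)
  reciprocity: (35/97) -> +(97/35)
  reduce: (27/35)
  reciprocity: (27/35) -> -(35/27)
  reduce: (8/27)
  pull out 2: (2/27) = -1  (since 27 mod 8 = 3)
  pull out 2: (2/27) = -1  (since 27 mod 8 = 3)
  pull out 2: (2/27) = -1  (since 27 mod 8 = 3)
  (1/27) = 1
Product of signs = -1
(194/229) = -1

-1


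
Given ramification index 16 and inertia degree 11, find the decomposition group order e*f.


|D_P| = e * f
= 16 * 11
= 176

176


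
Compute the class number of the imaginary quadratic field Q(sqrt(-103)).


K = Q(sqrt(-103)). d mod 4 = 1, so D = disc(K) = d = -103
h(K) equals the number of primitive reduced positive-definite forms (a, b, c) = a*x^2 + b*x*y + c*y^2 with b^2 - 4ac = D,
where reduced means |b| <= a <= c, with b >= 0 whenever |b| = a or a = c, and primitive means gcd(a, b, c) = 1.
Reduced forces 3a^2 <= |D| = 103, so 1 <= a <= 5; b must have the parity of D, and c = (b^2 - D)/(4a) must be an integer >= a.
Enumerate a = 1..5, b in [-a, a]:
  a=1: (1, 1, 26)  [1]
  a=2: (2, -1, 13), (2, 1, 13)  [2]
  a=3: none
  a=4: (4, -3, 7), (4, 3, 7)  [2]
  a=5: none
Total reduced forms: 1 + 2 + 2 = 5
h = 5

5


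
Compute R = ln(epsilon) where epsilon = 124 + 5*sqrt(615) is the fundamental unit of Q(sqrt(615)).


epsilon = 124 + 5*sqrt(615)
= 247.9960
R = ln(247.9960)
= 5.5134

5.5134


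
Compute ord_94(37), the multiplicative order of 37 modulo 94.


We want ord_94(37), the smallest k >= 1 with 37^k = 1 mod 94.
n = 94 = 2 * 47, phi(94) = 46; the order divides phi(n).
Divisors of 46: 1, 2, 23, 46
Repeated squaring mod 94: 37^1 = 37, 37^2 = 53, 37^4 = 83, 37^8 = 27, 37^16 = 71, 37^32 = 59
Test divisors in increasing order:
  k=1: 37^1 = 37 mod 94
  k=2: 37^2 = 53 mod 94
  k=23: 37^23 = 71 * 83 * 53 * 37 = 1 mod 94  <- first divisor giving 1
Order = 23

23


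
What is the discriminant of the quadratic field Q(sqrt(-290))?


For K = Q(sqrt(d)) with d squarefree: disc(K) = d if d = 1 mod 4, and disc(K) = 4d if d = 2 or 3 mod 4.
Here d = -290, and d mod 4 = 2.
d = 2 mod 4, not 1 (O_K = Z[sqrt(d)]), so disc(K) = 4d = 4 * (-290) = -1160

-1160


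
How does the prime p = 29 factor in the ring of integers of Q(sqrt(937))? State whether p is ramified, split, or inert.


K = Q(sqrt(937)). Since d mod 4 = 1, disc(K) = 937.
Check p | disc: 937 mod 29 = 9.
p does not divide disc. Compute Legendre symbol (d/p):
9^((29-1)/2) mod 29 = 1
(d/p) = 1, so p splits: (p) = P*P' with e=1, f=1, g=2.
Therefore p is split.

split


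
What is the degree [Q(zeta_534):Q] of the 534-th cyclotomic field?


The degree equals Euler's totient phi(534).
534 = 2 * 3 * 89
phi(534) = 176

176


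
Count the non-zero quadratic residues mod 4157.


For prime p, the number of non-zero quadratic residues is (p-1)/2.
= (4157-1)/2
= 2078

2078


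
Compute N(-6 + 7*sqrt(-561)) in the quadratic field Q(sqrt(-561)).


N(a + b*sqrt(d)) = a^2 - d*b^2
= (-6)^2 - (-561)*(7)^2
= 36 + 27489
= 27525

27525


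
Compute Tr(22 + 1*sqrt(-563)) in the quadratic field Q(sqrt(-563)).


Tr(a + b*sqrt(d)) = (a + b*sqrt(d)) + (a - b*sqrt(d)) = 2a
= 2 * (22)
= 44

44


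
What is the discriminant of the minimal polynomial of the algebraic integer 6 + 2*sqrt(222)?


The element 6 + 2*sqrt(222) has minimal polynomial:
x^2 - 12*x - 852
Discriminant = (-12)^2 - 4*(-852)
= 144 + 3408
= 3552

3552


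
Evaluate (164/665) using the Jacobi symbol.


Compute (164/665) via quadratic reciprocity:
  pull out 2: (2/665) = +1  (since 665 mod 8 = 1)
  pull out 2: (2/665) = +1  (since 665 mod 8 = 1)
  reciprocity: (41/665) -> +(665/41)
  reduce: (9/41)
  reciprocity: (9/41) -> +(41/9)
  reduce: (5/9)
  reciprocity: (5/9) -> +(9/5)
  reduce: (4/5)
  pull out 2: (2/5) = -1  (since 5 mod 8 = 5)
  pull out 2: (2/5) = -1  (since 5 mod 8 = 5)
  (1/5) = 1
Product of signs = 1

1


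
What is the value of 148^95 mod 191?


p = 191 is prime and the exponent is (p-1)/2 = 95, so by Euler's criterion 148^95 = (148/191) = +1 or -1 mod 191.
Compute by square-and-multiply:
  95 = 64 + 16 + 8 + 4 + 2 + 1 (binary 1011111)
  Repeated squaring mod 191: 148^1 = 148, 148^2 = 130, 148^4 = 92, 148^8 = 60, 148^16 = 162, 148^32 = 77, 148^64 = 8
  148^95 = 148^64 * 148^16 * 148^8 * 148^4 * 148^2 * 148^1 = 8 * 162 * 60 * 92 * 130 * 148 mod 191
    8 * 162 = 1296 = 150 mod 191
    150 * 60 = 9000 = 23 mod 191
    23 * 92 = 2116 = 15 mod 191
    15 * 130 = 1950 = 40 mod 191
    40 * 148 = 5920 = 190 mod 191
  148^95 = 190 mod 191
Result 190 = p - 1 = -1 mod 191: 148 is a quadratic non-residue mod 191. As a residue in [0, p-1] the value is 190.
148^95 mod 191 = 190

190


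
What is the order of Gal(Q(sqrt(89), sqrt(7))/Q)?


The 2 square roots of distinct primes are multiplicatively independent over Q,
so [K:Q] = 2^2 and Gal(K/Q) is isomorphic to (Z/2Z)^2.
|Gal| = 2^2 = 4

4


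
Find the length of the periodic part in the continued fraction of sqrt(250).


Run the CF algorithm for sqrt(250).
a_0 = floor(sqrt(250)) = 15; set m_0=0, q_0=1.
Recurrence: m' = q*a - m,  q' = (d - m'^2)/q,  a' = floor((a_0 + m')/q').
  step 1: m=15, q=25, a=1
  step 2: m=10, q=6, a=4
  step 3: m=14, q=9, a=3
  step 4: m=13, q=9, a=3
  step 5: m=14, q=6, a=4
  step 6: m=10, q=25, a=1
  step 7: m=15, q=1, a=30
a_7 = 2*a_0 = 30, so the period closes here.
sqrt(250) = [15; 1, 4, 3, 3, 4, 1, 30]
Period length = 7

7


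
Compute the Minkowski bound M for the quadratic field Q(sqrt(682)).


d = 682, d mod 4 = 2, so disc(K) = 4d = 2728; |disc(K)| = 2728
Real quadratic field, so n = 2, s = r2 = 0, r1 = 2
M = (n!/n^n) * (4/pi)^s * sqrt(|disc(K)|) = (2!/2^2) * (4/pi)^0 * sqrt(2728)
= 0.5 * 1.000000 * 52.230259
= 26.1151

26.1151


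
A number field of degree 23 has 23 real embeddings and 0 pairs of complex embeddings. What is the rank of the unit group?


By Dirichlet's unit theorem:
rank = r1 + r2 - 1
= 23 + 0 - 1
= 22

22


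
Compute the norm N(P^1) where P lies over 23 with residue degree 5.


N(P^a) = p^(a*f)
= 23^(1*5)
= 23^5
= 6436343

6436343


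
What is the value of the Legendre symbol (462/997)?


p = 997 is prime, so compute (462/997) with the reciprocity algorithm (Jacobi-symbol steps: pull out 2s via (2/n), flip via reciprocity, reduce):
  pull out 2: (2/997) = -1  (since 997 mod 8 = 5)
  reciprocity: (231/997) -> +(997/231)
  reduce: (73/231)
  reciprocity: (73/231) -> +(231/73)
  reduce: (12/73)
  pull out 2: (2/73) = +1  (since 73 mod 8 = 1)
  pull out 2: (2/73) = +1  (since 73 mod 8 = 1)
  reciprocity: (3/73) -> +(73/3)
  reduce: (1/3)
  (1/3) = 1
Product of signs = -1
(462/997) = -1

-1


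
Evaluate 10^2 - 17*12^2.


x^2 - d*y^2
= 10^2 - 17*12^2
= 100 - 2448
= -2348

-2348


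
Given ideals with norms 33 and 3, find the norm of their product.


N(IJ) = N(I) * N(J)
= 33 * 3
= 99

99


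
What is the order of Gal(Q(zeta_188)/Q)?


|Gal(Q(zeta_188)/Q)| = phi(188)
= 92

92


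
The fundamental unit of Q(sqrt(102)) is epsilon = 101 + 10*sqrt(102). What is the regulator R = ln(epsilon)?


epsilon = 101 + 10*sqrt(102)
= 201.9950
R = ln(201.9950)
= 5.3082

5.3082


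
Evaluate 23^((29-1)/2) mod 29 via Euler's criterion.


p = 29 is prime and the exponent is (p-1)/2 = 14, so by Euler's criterion 23^14 = (23/29) = +1 or -1 mod 29.
Compute by square-and-multiply:
  14 = 8 + 4 + 2 (binary 1110)
  Repeated squaring mod 29: 23^1 = 23, 23^2 = 7, 23^4 = 20, 23^8 = 23
  23^14 = 23^8 * 23^4 * 23^2 = 23 * 20 * 7 mod 29
    23 * 20 = 460 = 25 mod 29
    25 * 7 = 175 = 1 mod 29
  23^14 = 1 mod 29
Result 1: 23 is a quadratic residue mod 29.
23^14 mod 29 = 1

1


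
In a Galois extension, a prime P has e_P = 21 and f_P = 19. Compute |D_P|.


|D_P| = e * f
= 21 * 19
= 399

399


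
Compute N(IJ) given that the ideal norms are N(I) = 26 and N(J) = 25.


N(IJ) = N(I) * N(J)
= 26 * 25
= 650

650


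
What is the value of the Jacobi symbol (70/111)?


Compute (70/111) via quadratic reciprocity:
  pull out 2: (2/111) = +1  (since 111 mod 8 = 7)
  reciprocity: (35/111) -> -(111/35)
  reduce: (6/35)
  pull out 2: (2/35) = -1  (since 35 mod 8 = 3)
  reciprocity: (3/35) -> -(35/3)
  reduce: (2/3)
  pull out 2: (2/3) = -1  (since 3 mod 8 = 3)
  (1/3) = 1
Product of signs = 1

1


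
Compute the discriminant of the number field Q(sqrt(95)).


For K = Q(sqrt(d)) with d squarefree: disc(K) = d if d = 1 mod 4, and disc(K) = 4d if d = 2 or 3 mod 4.
Here d = 95, and d mod 4 = 3.
d = 3 mod 4, not 1 (O_K = Z[sqrt(d)]), so disc(K) = 4d = 4 * (95) = 380

380


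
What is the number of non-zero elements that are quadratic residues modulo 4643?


For prime p, the number of non-zero quadratic residues is (p-1)/2.
= (4643-1)/2
= 2321

2321


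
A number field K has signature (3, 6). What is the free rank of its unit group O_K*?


By Dirichlet's unit theorem:
rank = r1 + r2 - 1
= 3 + 6 - 1
= 8

8


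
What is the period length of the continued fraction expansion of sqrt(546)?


Run the CF algorithm for sqrt(546).
a_0 = floor(sqrt(546)) = 23; set m_0=0, q_0=1.
Recurrence: m' = q*a - m,  q' = (d - m'^2)/q,  a' = floor((a_0 + m')/q').
  step 1: m=23, q=17, a=2
  step 2: m=11, q=25, a=1
  step 3: m=14, q=14, a=2
  step 4: m=14, q=25, a=1
  step 5: m=11, q=17, a=2
  step 6: m=23, q=1, a=46
a_6 = 2*a_0 = 46, so the period closes here.
sqrt(546) = [23; 2, 1, 2, 1, 2, 46]
Period length = 6

6


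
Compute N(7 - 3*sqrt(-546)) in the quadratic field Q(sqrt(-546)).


N(a + b*sqrt(d)) = a^2 - d*b^2
= (7)^2 - (-546)*(-3)^2
= 49 + 4914
= 4963

4963


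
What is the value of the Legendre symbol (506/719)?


p = 719 is prime, so compute (506/719) with the reciprocity algorithm (Jacobi-symbol steps: pull out 2s via (2/n), flip via reciprocity, reduce):
  pull out 2: (2/719) = +1  (since 719 mod 8 = 7)
  reciprocity: (253/719) -> +(719/253)
  reduce: (213/253)
  reciprocity: (213/253) -> +(253/213)
  reduce: (40/213)
  pull out 2: (2/213) = -1  (since 213 mod 8 = 5)
  pull out 2: (2/213) = -1  (since 213 mod 8 = 5)
  pull out 2: (2/213) = -1  (since 213 mod 8 = 5)
  reciprocity: (5/213) -> +(213/5)
  reduce: (3/5)
  reciprocity: (3/5) -> +(5/3)
  reduce: (2/3)
  pull out 2: (2/3) = -1  (since 3 mod 8 = 3)
  (1/3) = 1
Product of signs = 1
(506/719) = 1

1


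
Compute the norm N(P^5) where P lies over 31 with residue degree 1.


N(P^a) = p^(a*f)
= 31^(5*1)
= 31^5
= 28629151

28629151


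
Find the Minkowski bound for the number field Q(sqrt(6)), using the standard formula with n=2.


d = 6, d mod 4 = 2, so disc(K) = 4d = 24; |disc(K)| = 24
Real quadratic field, so n = 2, s = r2 = 0, r1 = 2
M = (n!/n^n) * (4/pi)^s * sqrt(|disc(K)|) = (2!/2^2) * (4/pi)^0 * sqrt(24)
= 0.5 * 1.000000 * 4.898979
= 2.4495

2.4495


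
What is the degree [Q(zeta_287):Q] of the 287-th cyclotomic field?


The degree equals Euler's totient phi(287).
287 = 7 * 41
phi(287) = 240

240


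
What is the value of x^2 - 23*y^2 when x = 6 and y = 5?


x^2 - d*y^2
= 6^2 - 23*5^2
= 36 - 575
= -539

-539


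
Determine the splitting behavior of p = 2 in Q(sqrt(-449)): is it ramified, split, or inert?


K = Q(sqrt(-449)). Since d mod 4 = 3, disc(K) = -1796.
Check p | disc: -1796 mod 2 = 0.
p divides disc, so p ramifies: (p) = P^2 with e=2, f=1, g=1.
Therefore p is ramified.

ramified


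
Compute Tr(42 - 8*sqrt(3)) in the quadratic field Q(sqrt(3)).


Tr(a + b*sqrt(d)) = (a + b*sqrt(d)) + (a - b*sqrt(d)) = 2a
= 2 * (42)
= 84

84


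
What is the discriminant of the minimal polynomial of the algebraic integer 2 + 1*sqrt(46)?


The element 2 + 1*sqrt(46) has minimal polynomial:
x^2 - 4*x - 42
Discriminant = (-4)^2 - 4*(-42)
= 16 + 168
= 184

184


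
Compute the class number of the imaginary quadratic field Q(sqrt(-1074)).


K = Q(sqrt(-1074)). d mod 4 = 2, so D = disc(K) = 4d = -4296
h(K) equals the number of primitive reduced positive-definite forms (a, b, c) = a*x^2 + b*x*y + c*y^2 with b^2 - 4ac = D,
where reduced means |b| <= a <= c, with b >= 0 whenever |b| = a or a = c, and primitive means gcd(a, b, c) = 1.
Reduced forces 3a^2 <= |D| = 4296, so 1 <= a <= 37; b must have the parity of D, and c = (b^2 - D)/(4a) must be an integer >= a.
Enumerate a = 1..37, b in [-a, a]:
  a=1: (1, 0, 1074)  [1]
  a=2: (2, 0, 537)  [1]
  a=3: (3, 0, 358)  [1]
  a=4: none
  a=5: (5, -2, 215), (5, 2, 215)  [2]
  a=6: (6, 0, 179)  [1]
  a=7: (7, -4, 154), (7, 4, 154)  [2]
  a=8..9: none
  a=10: (10, -8, 109), (10, 8, 109)  [2]
  a=11: (11, -4, 98), (11, 4, 98)  [2]
  a=12..13: none
  a=14: (14, -4, 77), (14, 4, 77)  [2]
  a=15: (15, -12, 74), (15, 12, 74)  [2]
  a=16..18: none
  a=19: (19, -6, 57), (19, 6, 57)  [2]
  a=20: none
  a=21: (21, -18, 55), (21, 18, 55)  [2]
  a=22: (22, -4, 49), (22, 4, 49)  [2]
  a=23..24: none
  a=25: (25, -2, 43), (25, 2, 43)  [2]
  a=26..28: none
  a=29: (29, -24, 42), (29, 24, 42)  [2]
  a=30: (30, -12, 37), (30, 12, 37)  [2]
  a=31..32: none
  a=33: (33, -18, 35), (33, 18, 35)  [2]
  a=34: none
  a=35: (35, -32, 38), (35, 32, 38)  [2]
  a=36..37: none
Total reduced forms: 1 + 1 + 1 + 2 + 1 + 2 + 2 + 2 + 2 + 2 + 2 + 2 + 2 + 2 + 2 + 2 + 2 + 2 = 32
h = 32

32


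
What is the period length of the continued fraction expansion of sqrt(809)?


Run the CF algorithm for sqrt(809).
a_0 = floor(sqrt(809)) = 28; set m_0=0, q_0=1.
Recurrence: m' = q*a - m,  q' = (d - m'^2)/q,  a' = floor((a_0 + m')/q').
  step 1: m=28, q=25, a=2
  step 2: m=22, q=13, a=3
  step 3: m=17, q=40, a=1
  step 4: m=23, q=7, a=7
  step 5: m=26, q=19, a=2
  step 6: m=12, q=35, a=1
  step 7: m=23, q=8, a=6
  step 8: m=25, q=23, a=2
  step 9: m=21, q=16, a=3
  step 10: m=27, q=5, a=11
  step 11: m=28, q=5, a=11
  step 12: m=27, q=16, a=3
  step 13: m=21, q=23, a=2
  step 14: m=25, q=8, a=6
  step 15: m=23, q=35, a=1
  step 16: m=12, q=19, a=2
  step 17: m=26, q=7, a=7
  step 18: m=23, q=40, a=1
  step 19: m=17, q=13, a=3
  step 20: m=22, q=25, a=2
  step 21: m=28, q=1, a=56
a_21 = 2*a_0 = 56, so the period closes here.
sqrt(809) = [28; 2, 3, 1, 7, 2, 1, 6, 2, 3, 11, 11, 3, 2, 6, 1, 2, 7, 1, 3, 2, 56]
Period length = 21

21


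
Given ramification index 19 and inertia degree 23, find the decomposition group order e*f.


|D_P| = e * f
= 19 * 23
= 437

437


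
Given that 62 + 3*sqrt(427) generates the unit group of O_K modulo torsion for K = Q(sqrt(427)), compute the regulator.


epsilon = 62 + 3*sqrt(427)
= 123.9919
R = ln(123.9919)
= 4.8202

4.8202


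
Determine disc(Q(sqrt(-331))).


For K = Q(sqrt(d)) with d squarefree: disc(K) = d if d = 1 mod 4, and disc(K) = 4d if d = 2 or 3 mod 4.
Here d = -331, and d mod 4 = 1.
d = 1 mod 4 (O_K = Z[(1+sqrt(d))/2]), so disc(K) = d = -331

-331


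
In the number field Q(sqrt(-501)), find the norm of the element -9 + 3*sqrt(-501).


N(a + b*sqrt(d)) = a^2 - d*b^2
= (-9)^2 - (-501)*(3)^2
= 81 + 4509
= 4590

4590


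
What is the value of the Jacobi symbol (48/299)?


Compute (48/299) via quadratic reciprocity:
  pull out 2: (2/299) = -1  (since 299 mod 8 = 3)
  pull out 2: (2/299) = -1  (since 299 mod 8 = 3)
  pull out 2: (2/299) = -1  (since 299 mod 8 = 3)
  pull out 2: (2/299) = -1  (since 299 mod 8 = 3)
  reciprocity: (3/299) -> -(299/3)
  reduce: (2/3)
  pull out 2: (2/3) = -1  (since 3 mod 8 = 3)
  (1/3) = 1
Product of signs = 1

1


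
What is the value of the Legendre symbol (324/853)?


p = 853 is prime, so compute (324/853) with the reciprocity algorithm (Jacobi-symbol steps: pull out 2s via (2/n), flip via reciprocity, reduce):
  pull out 2: (2/853) = -1  (since 853 mod 8 = 5)
  pull out 2: (2/853) = -1  (since 853 mod 8 = 5)
  reciprocity: (81/853) -> +(853/81)
  reduce: (43/81)
  reciprocity: (43/81) -> +(81/43)
  reduce: (38/43)
  pull out 2: (2/43) = -1  (since 43 mod 8 = 3)
  reciprocity: (19/43) -> -(43/19)
  reduce: (5/19)
  reciprocity: (5/19) -> +(19/5)
  reduce: (4/5)
  pull out 2: (2/5) = -1  (since 5 mod 8 = 5)
  pull out 2: (2/5) = -1  (since 5 mod 8 = 5)
  (1/5) = 1
Product of signs = 1
(324/853) = 1

1


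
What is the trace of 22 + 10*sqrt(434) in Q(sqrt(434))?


Tr(a + b*sqrt(d)) = (a + b*sqrt(d)) + (a - b*sqrt(d)) = 2a
= 2 * (22)
= 44

44


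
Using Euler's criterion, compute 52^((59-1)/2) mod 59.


p = 59 is prime and the exponent is (p-1)/2 = 29, so by Euler's criterion 52^29 = (52/59) = +1 or -1 mod 59.
Compute by square-and-multiply:
  29 = 16 + 8 + 4 + 1 (binary 11101)
  Repeated squaring mod 59: 52^1 = 52, 52^2 = 49, 52^4 = 41, 52^8 = 29, 52^16 = 15
  52^29 = 52^16 * 52^8 * 52^4 * 52^1 = 15 * 29 * 41 * 52 mod 59
    15 * 29 = 435 = 22 mod 59
    22 * 41 = 902 = 17 mod 59
    17 * 52 = 884 = 58 mod 59
  52^29 = 58 mod 59
Result 58 = p - 1 = -1 mod 59: 52 is a quadratic non-residue mod 59. As a residue in [0, p-1] the value is 58.
52^29 mod 59 = 58

58


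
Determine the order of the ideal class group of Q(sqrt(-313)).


K = Q(sqrt(-313)). d mod 4 = 3, so D = disc(K) = 4d = -1252
h(K) equals the number of primitive reduced positive-definite forms (a, b, c) = a*x^2 + b*x*y + c*y^2 with b^2 - 4ac = D,
where reduced means |b| <= a <= c, with b >= 0 whenever |b| = a or a = c, and primitive means gcd(a, b, c) = 1.
Reduced forces 3a^2 <= |D| = 1252, so 1 <= a <= 20; b must have the parity of D, and c = (b^2 - D)/(4a) must be an integer >= a.
Enumerate a = 1..20, b in [-a, a]:
  a=1: (1, 0, 313)  [1]
  a=2: (2, 2, 157)  [1]
  a=3..6: none
  a=7: (7, -6, 46), (7, 6, 46)  [2]
  a=8..12: none
  a=13: (13, -10, 26), (13, 10, 26)  [2]
  a=14: (14, -6, 23), (14, 6, 23)  [2]
  a=15..20: none
Total reduced forms: 1 + 1 + 2 + 2 + 2 = 8
h = 8

8


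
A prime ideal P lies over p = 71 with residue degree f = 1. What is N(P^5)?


N(P^a) = p^(a*f)
= 71^(5*1)
= 71^5
= 1804229351

1804229351


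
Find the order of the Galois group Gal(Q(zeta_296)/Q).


|Gal(Q(zeta_296)/Q)| = phi(296)
= 144

144


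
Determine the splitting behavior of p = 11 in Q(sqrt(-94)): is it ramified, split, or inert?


K = Q(sqrt(-94)). Since d mod 4 = 2, disc(K) = -376.
Check p | disc: -376 mod 11 = 9.
p does not divide disc. Compute Legendre symbol (d/p):
5^((11-1)/2) mod 11 = 1
(d/p) = 1, so p splits: (p) = P*P' with e=1, f=1, g=2.
Therefore p is split.

split


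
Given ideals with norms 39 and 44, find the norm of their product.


N(IJ) = N(I) * N(J)
= 39 * 44
= 1716

1716


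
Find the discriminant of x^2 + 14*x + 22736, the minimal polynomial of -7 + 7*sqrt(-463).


The element -7 + 7*sqrt(-463) has minimal polynomial:
x^2 + 14*x + 22736
Discriminant = (14)^2 - 4*(22736)
= 196 - 90944
= -90748

-90748


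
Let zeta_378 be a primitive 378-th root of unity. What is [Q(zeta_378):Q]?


The degree equals Euler's totient phi(378).
378 = 2 * 3^3 * 7
phi(378) = 108

108


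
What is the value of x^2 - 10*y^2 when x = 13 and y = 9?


x^2 - d*y^2
= 13^2 - 10*9^2
= 169 - 810
= -641

-641


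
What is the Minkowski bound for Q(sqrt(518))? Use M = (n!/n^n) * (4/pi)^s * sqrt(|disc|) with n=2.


d = 518, d mod 4 = 2, so disc(K) = 4d = 2072; |disc(K)| = 2072
Real quadratic field, so n = 2, s = r2 = 0, r1 = 2
M = (n!/n^n) * (4/pi)^s * sqrt(|disc(K)|) = (2!/2^2) * (4/pi)^0 * sqrt(2072)
= 0.5 * 1.000000 * 45.519227
= 22.7596

22.7596


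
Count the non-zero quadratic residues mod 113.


For prime p, the number of non-zero quadratic residues is (p-1)/2.
= (113-1)/2
= 56

56


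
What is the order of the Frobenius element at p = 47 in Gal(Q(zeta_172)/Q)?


The Frobenius at p in Gal(Q(zeta_n)/Q) = (Z/nZ)* is the class of p, so its order is ord_172(47), the smallest k >= 1 with 47^k = 1 mod 172.
n = 172 = 2^2 * 43, phi(172) = 84; the order divides phi(n).
Divisors of 84: 1, 2, 3, 4, 6, 7, 12, 14, 21, 28, 42, 84
Repeated squaring mod 172: 47^1 = 47, 47^2 = 145, 47^4 = 41, 47^8 = 133, 47^16 = 145, 47^32 = 41, 47^64 = 133
Test divisors in increasing order:
  k=1: 47^1 = 47 mod 172
  k=2: 47^2 = 145 mod 172
  k=3: 47^3 = 145 * 47 = 107 mod 172
  k=4: 47^4 = 41 mod 172
  k=6: 47^6 = 41 * 145 = 97 mod 172
  k=7: 47^7 = 41 * 145 * 47 = 87 mod 172
  k=12: 47^12 = 133 * 41 = 121 mod 172
  k=14: 47^14 = 133 * 41 * 145 = 1 mod 172  <- first divisor giving 1
Order = 14

14


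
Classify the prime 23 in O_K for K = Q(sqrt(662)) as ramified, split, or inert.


K = Q(sqrt(662)). Since d mod 4 = 2, disc(K) = 2648.
Check p | disc: 2648 mod 23 = 3.
p does not divide disc. Compute Legendre symbol (d/p):
18^((23-1)/2) mod 23 = 1
(d/p) = 1, so p splits: (p) = P*P' with e=1, f=1, g=2.
Therefore p is split.

split


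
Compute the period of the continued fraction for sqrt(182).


Run the CF algorithm for sqrt(182).
a_0 = floor(sqrt(182)) = 13; set m_0=0, q_0=1.
Recurrence: m' = q*a - m,  q' = (d - m'^2)/q,  a' = floor((a_0 + m')/q').
  step 1: m=13, q=13, a=2
  step 2: m=13, q=1, a=26
a_2 = 2*a_0 = 26, so the period closes here.
sqrt(182) = [13; 2, 26]
Period length = 2

2


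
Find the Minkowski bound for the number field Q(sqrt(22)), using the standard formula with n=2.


d = 22, d mod 4 = 2, so disc(K) = 4d = 88; |disc(K)| = 88
Real quadratic field, so n = 2, s = r2 = 0, r1 = 2
M = (n!/n^n) * (4/pi)^s * sqrt(|disc(K)|) = (2!/2^2) * (4/pi)^0 * sqrt(88)
= 0.5 * 1.000000 * 9.380832
= 4.6904

4.6904


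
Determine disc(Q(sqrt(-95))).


For K = Q(sqrt(d)) with d squarefree: disc(K) = d if d = 1 mod 4, and disc(K) = 4d if d = 2 or 3 mod 4.
Here d = -95, and d mod 4 = 1.
d = 1 mod 4 (O_K = Z[(1+sqrt(d))/2]), so disc(K) = d = -95

-95


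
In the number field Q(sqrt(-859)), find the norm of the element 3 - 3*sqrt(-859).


N(a + b*sqrt(d)) = a^2 - d*b^2
= (3)^2 - (-859)*(-3)^2
= 9 + 7731
= 7740

7740


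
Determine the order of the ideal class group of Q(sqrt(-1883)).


K = Q(sqrt(-1883)). d mod 4 = 1, so D = disc(K) = d = -1883
h(K) equals the number of primitive reduced positive-definite forms (a, b, c) = a*x^2 + b*x*y + c*y^2 with b^2 - 4ac = D,
where reduced means |b| <= a <= c, with b >= 0 whenever |b| = a or a = c, and primitive means gcd(a, b, c) = 1.
Reduced forces 3a^2 <= |D| = 1883, so 1 <= a <= 25; b must have the parity of D, and c = (b^2 - D)/(4a) must be an integer >= a.
Enumerate a = 1..25, b in [-a, a]:
  a=1: (1, 1, 471)  [1]
  a=2: none
  a=3: (3, -1, 157), (3, 1, 157)  [2]
  a=4..6: none
  a=7: (7, 7, 69)  [1]
  a=8: none
  a=9: (9, -5, 53), (9, 5, 53)  [2]
  a=10: none
  a=11: (11, -3, 43), (11, 3, 43)  [2]
  a=12..16: none
  a=17: (17, -15, 31), (17, 15, 31)  [2]
  a=18: none
  a=19: (19, -13, 27), (19, 13, 27)  [2]
  a=20: none
  a=21: (21, -7, 23), (21, 7, 23)  [2]
  a=22..25: none
Total reduced forms: 1 + 2 + 1 + 2 + 2 + 2 + 2 + 2 = 14
h = 14

14


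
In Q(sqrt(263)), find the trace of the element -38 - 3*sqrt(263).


Tr(a + b*sqrt(d)) = (a + b*sqrt(d)) + (a - b*sqrt(d)) = 2a
= 2 * (-38)
= -76

-76


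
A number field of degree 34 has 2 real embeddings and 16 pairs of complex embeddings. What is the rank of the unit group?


By Dirichlet's unit theorem:
rank = r1 + r2 - 1
= 2 + 16 - 1
= 17

17


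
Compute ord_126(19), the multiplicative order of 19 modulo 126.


We want ord_126(19), the smallest k >= 1 with 19^k = 1 mod 126.
n = 126 = 2 * 3^2 * 7, phi(126) = 36; the order divides phi(n).
Divisors of 36: 1, 2, 3, 4, 6, 9, 12, 18, 36
Repeated squaring mod 126: 19^1 = 19, 19^2 = 109, 19^4 = 37, 19^8 = 109, 19^16 = 37, 19^32 = 109
Test divisors in increasing order:
  k=1: 19^1 = 19 mod 126
  k=2: 19^2 = 109 mod 126
  k=3: 19^3 = 109 * 19 = 55 mod 126
  k=4: 19^4 = 37 mod 126
  k=6: 19^6 = 37 * 109 = 1 mod 126  <- first divisor giving 1
Order = 6

6


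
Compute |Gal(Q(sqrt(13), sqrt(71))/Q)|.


The 2 square roots of distinct primes are multiplicatively independent over Q,
so [K:Q] = 2^2 and Gal(K/Q) is isomorphic to (Z/2Z)^2.
|Gal| = 2^2 = 4

4


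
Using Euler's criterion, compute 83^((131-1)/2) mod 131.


p = 131 is prime and the exponent is (p-1)/2 = 65, so by Euler's criterion 83^65 = (83/131) = +1 or -1 mod 131.
Compute by square-and-multiply:
  65 = 64 + 1 (binary 1000001)
  Repeated squaring mod 131: 83^1 = 83, 83^2 = 77, 83^4 = 34, 83^8 = 108, 83^16 = 5, 83^32 = 25, 83^64 = 101
  83^65 = 83^64 * 83^1 = 101 * 83 mod 131
    101 * 83 = 8383 = 130 mod 131
  83^65 = 130 mod 131
Result 130 = p - 1 = -1 mod 131: 83 is a quadratic non-residue mod 131. As a residue in [0, p-1] the value is 130.
83^65 mod 131 = 130

130


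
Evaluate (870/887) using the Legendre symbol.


p = 887 is prime, so compute (870/887) with the reciprocity algorithm (Jacobi-symbol steps: pull out 2s via (2/n), flip via reciprocity, reduce):
  pull out 2: (2/887) = +1  (since 887 mod 8 = 7)
  reciprocity: (435/887) -> -(887/435)
  reduce: (17/435)
  reciprocity: (17/435) -> +(435/17)
  reduce: (10/17)
  pull out 2: (2/17) = +1  (since 17 mod 8 = 1)
  reciprocity: (5/17) -> +(17/5)
  reduce: (2/5)
  pull out 2: (2/5) = -1  (since 5 mod 8 = 5)
  (1/5) = 1
Product of signs = 1
(870/887) = 1

1


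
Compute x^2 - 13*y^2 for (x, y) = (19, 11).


x^2 - d*y^2
= 19^2 - 13*11^2
= 361 - 1573
= -1212

-1212


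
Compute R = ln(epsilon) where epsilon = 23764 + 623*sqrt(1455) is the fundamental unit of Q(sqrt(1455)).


epsilon = 23764 + 623*sqrt(1455)
= 47528.0000
R = ln(47528.0000)
= 10.7691

10.7691


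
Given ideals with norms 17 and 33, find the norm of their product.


N(IJ) = N(I) * N(J)
= 17 * 33
= 561

561


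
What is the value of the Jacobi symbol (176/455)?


Compute (176/455) via quadratic reciprocity:
  pull out 2: (2/455) = +1  (since 455 mod 8 = 7)
  pull out 2: (2/455) = +1  (since 455 mod 8 = 7)
  pull out 2: (2/455) = +1  (since 455 mod 8 = 7)
  pull out 2: (2/455) = +1  (since 455 mod 8 = 7)
  reciprocity: (11/455) -> -(455/11)
  reduce: (4/11)
  pull out 2: (2/11) = -1  (since 11 mod 8 = 3)
  pull out 2: (2/11) = -1  (since 11 mod 8 = 3)
  (1/11) = 1
Product of signs = -1

-1


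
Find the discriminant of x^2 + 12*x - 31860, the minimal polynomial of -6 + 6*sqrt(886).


The element -6 + 6*sqrt(886) has minimal polynomial:
x^2 + 12*x - 31860
Discriminant = (12)^2 - 4*(-31860)
= 144 + 127440
= 127584

127584


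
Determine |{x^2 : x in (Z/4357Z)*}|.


For prime p, the number of non-zero quadratic residues is (p-1)/2.
= (4357-1)/2
= 2178

2178


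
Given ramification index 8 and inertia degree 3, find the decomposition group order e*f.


|D_P| = e * f
= 8 * 3
= 24

24


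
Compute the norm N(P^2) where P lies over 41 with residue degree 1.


N(P^a) = p^(a*f)
= 41^(2*1)
= 41^2
= 1681

1681


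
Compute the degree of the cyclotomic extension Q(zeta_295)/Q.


The degree equals Euler's totient phi(295).
295 = 5 * 59
phi(295) = 232

232


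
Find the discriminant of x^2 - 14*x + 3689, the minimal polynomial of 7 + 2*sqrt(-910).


The element 7 + 2*sqrt(-910) has minimal polynomial:
x^2 - 14*x + 3689
Discriminant = (-14)^2 - 4*(3689)
= 196 - 14756
= -14560

-14560


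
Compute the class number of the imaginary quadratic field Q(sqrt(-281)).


K = Q(sqrt(-281)). d mod 4 = 3, so D = disc(K) = 4d = -1124
h(K) equals the number of primitive reduced positive-definite forms (a, b, c) = a*x^2 + b*x*y + c*y^2 with b^2 - 4ac = D,
where reduced means |b| <= a <= c, with b >= 0 whenever |b| = a or a = c, and primitive means gcd(a, b, c) = 1.
Reduced forces 3a^2 <= |D| = 1124, so 1 <= a <= 19; b must have the parity of D, and c = (b^2 - D)/(4a) must be an integer >= a.
Enumerate a = 1..19, b in [-a, a]:
  a=1: (1, 0, 281)  [1]
  a=2: (2, 2, 141)  [1]
  a=3: (3, -2, 94), (3, 2, 94)  [2]
  a=4: none
  a=5: (5, -4, 57), (5, 4, 57)  [2]
  a=6: (6, -2, 47), (6, 2, 47)  [2]
  a=7..8: none
  a=9: (9, -8, 33), (9, 8, 33)  [2]
  a=10: (10, -6, 29), (10, 6, 29)  [2]
  a=11: (11, -8, 27), (11, 8, 27)  [2]
  a=12..14: none
  a=15: (15, -14, 22), (15, -4, 19), (15, 4, 19), (15, 14, 22)  [4]
  a=16: none
  a=17: (17, -10, 18), (17, 10, 18)  [2]
  a=18..19: none
Total reduced forms: 1 + 1 + 2 + 2 + 2 + 2 + 2 + 2 + 4 + 2 = 20
h = 20

20


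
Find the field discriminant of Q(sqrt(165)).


For K = Q(sqrt(d)) with d squarefree: disc(K) = d if d = 1 mod 4, and disc(K) = 4d if d = 2 or 3 mod 4.
Here d = 165, and d mod 4 = 1.
d = 1 mod 4 (O_K = Z[(1+sqrt(d))/2]), so disc(K) = d = 165

165


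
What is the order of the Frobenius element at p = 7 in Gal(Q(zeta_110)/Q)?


The Frobenius at p in Gal(Q(zeta_n)/Q) = (Z/nZ)* is the class of p, so its order is ord_110(7), the smallest k >= 1 with 7^k = 1 mod 110.
n = 110 = 2 * 5 * 11, phi(110) = 40; the order divides phi(n).
Divisors of 40: 1, 2, 4, 5, 8, 10, 20, 40
Repeated squaring mod 110: 7^1 = 7, 7^2 = 49, 7^4 = 91, 7^8 = 31, 7^16 = 81, 7^32 = 71
Test divisors in increasing order:
  k=1: 7^1 = 7 mod 110
  k=2: 7^2 = 49 mod 110
  k=4: 7^4 = 91 mod 110
  k=5: 7^5 = 91 * 7 = 87 mod 110
  k=8: 7^8 = 31 mod 110
  k=10: 7^10 = 31 * 49 = 89 mod 110
  k=20: 7^20 = 81 * 91 = 1 mod 110  <- first divisor giving 1
Order = 20

20


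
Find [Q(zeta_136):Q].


The degree equals Euler's totient phi(136).
136 = 2^3 * 17
phi(136) = 64

64


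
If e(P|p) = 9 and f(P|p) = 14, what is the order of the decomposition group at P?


|D_P| = e * f
= 9 * 14
= 126

126


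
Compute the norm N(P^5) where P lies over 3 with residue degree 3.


N(P^a) = p^(a*f)
= 3^(5*3)
= 3^15
= 14348907

14348907


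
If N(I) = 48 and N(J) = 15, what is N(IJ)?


N(IJ) = N(I) * N(J)
= 48 * 15
= 720

720


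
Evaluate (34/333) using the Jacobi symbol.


Compute (34/333) via quadratic reciprocity:
  pull out 2: (2/333) = -1  (since 333 mod 8 = 5)
  reciprocity: (17/333) -> +(333/17)
  reduce: (10/17)
  pull out 2: (2/17) = +1  (since 17 mod 8 = 1)
  reciprocity: (5/17) -> +(17/5)
  reduce: (2/5)
  pull out 2: (2/5) = -1  (since 5 mod 8 = 5)
  (1/5) = 1
Product of signs = 1

1


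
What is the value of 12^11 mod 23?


p = 23 is prime and the exponent is (p-1)/2 = 11, so by Euler's criterion 12^11 = (12/23) = +1 or -1 mod 23.
Compute by square-and-multiply:
  11 = 8 + 2 + 1 (binary 1011)
  Repeated squaring mod 23: 12^1 = 12, 12^2 = 6, 12^4 = 13, 12^8 = 8
  12^11 = 12^8 * 12^2 * 12^1 = 8 * 6 * 12 mod 23
    8 * 6 = 48 = 2 mod 23
    2 * 12 = 24 = 1 mod 23
  12^11 = 1 mod 23
Result 1: 12 is a quadratic residue mod 23.
12^11 mod 23 = 1

1


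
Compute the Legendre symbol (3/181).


p = 181 is prime, so compute (3/181) with the reciprocity algorithm (Jacobi-symbol steps: pull out 2s via (2/n), flip via reciprocity, reduce):
  reciprocity: (3/181) -> +(181/3)
  reduce: (1/3)
  (1/3) = 1
Product of signs = 1
(3/181) = 1

1


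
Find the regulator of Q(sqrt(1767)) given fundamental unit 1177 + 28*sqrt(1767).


epsilon = 1177 + 28*sqrt(1767)
= 2353.9996
R = ln(2353.9996)
= 7.7639

7.7639


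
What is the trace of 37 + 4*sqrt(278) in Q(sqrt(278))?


Tr(a + b*sqrt(d)) = (a + b*sqrt(d)) + (a - b*sqrt(d)) = 2a
= 2 * (37)
= 74

74


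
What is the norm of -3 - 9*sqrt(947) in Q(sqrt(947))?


N(a + b*sqrt(d)) = a^2 - d*b^2
= (-3)^2 - (947)*(-9)^2
= 9 - 76707
= -76698

-76698


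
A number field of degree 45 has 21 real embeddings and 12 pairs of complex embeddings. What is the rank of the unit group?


By Dirichlet's unit theorem:
rank = r1 + r2 - 1
= 21 + 12 - 1
= 32

32


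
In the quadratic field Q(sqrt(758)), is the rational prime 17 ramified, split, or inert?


K = Q(sqrt(758)). Since d mod 4 = 2, disc(K) = 3032.
Check p | disc: 3032 mod 17 = 6.
p does not divide disc. Compute Legendre symbol (d/p):
10^((17-1)/2) mod 17 = -1
(d/p) = -1, so p is inert: (p) stays prime with e=1, f=2, g=1.
Therefore p is inert.

inert


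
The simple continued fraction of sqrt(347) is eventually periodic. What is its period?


Run the CF algorithm for sqrt(347).
a_0 = floor(sqrt(347)) = 18; set m_0=0, q_0=1.
Recurrence: m' = q*a - m,  q' = (d - m'^2)/q,  a' = floor((a_0 + m')/q').
  step 1: m=18, q=23, a=1
  step 2: m=5, q=14, a=1
  step 3: m=9, q=19, a=1
  step 4: m=10, q=13, a=2
  step 5: m=16, q=7, a=4
  step 6: m=12, q=29, a=1
  step 7: m=17, q=2, a=17
  step 8: m=17, q=29, a=1
  step 9: m=12, q=7, a=4
  step 10: m=16, q=13, a=2
  step 11: m=10, q=19, a=1
  step 12: m=9, q=14, a=1
  step 13: m=5, q=23, a=1
  step 14: m=18, q=1, a=36
a_14 = 2*a_0 = 36, so the period closes here.
sqrt(347) = [18; 1, 1, 1, 2, 4, 1, 17, 1, 4, 2, 1, 1, 1, 36]
Period length = 14

14


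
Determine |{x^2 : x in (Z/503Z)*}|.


For prime p, the number of non-zero quadratic residues is (p-1)/2.
= (503-1)/2
= 251

251


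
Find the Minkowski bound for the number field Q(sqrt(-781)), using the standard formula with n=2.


d = -781, d mod 4 = 3, so disc(K) = 4d = -3124; |disc(K)| = 3124
Imaginary quadratic field, so n = 2, s = r2 = 1, r1 = 0
M = (n!/n^n) * (4/pi)^s * sqrt(|disc(K)|) = (2!/2^2) * (4/pi)^1 * sqrt(3124)
= 0.5 * 1.273240 * 55.892754
= 35.5824

35.5824


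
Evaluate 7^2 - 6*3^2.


x^2 - d*y^2
= 7^2 - 6*3^2
= 49 - 54
= -5

-5


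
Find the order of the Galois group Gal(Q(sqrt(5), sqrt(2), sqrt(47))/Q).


The 3 square roots of distinct primes are multiplicatively independent over Q,
so [K:Q] = 2^3 and Gal(K/Q) is isomorphic to (Z/2Z)^3.
|Gal| = 2^3 = 8

8


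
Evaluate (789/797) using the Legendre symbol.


p = 797 is prime, so compute (789/797) with the reciprocity algorithm (Jacobi-symbol steps: pull out 2s via (2/n), flip via reciprocity, reduce):
  reciprocity: (789/797) -> +(797/789)
  reduce: (8/789)
  pull out 2: (2/789) = -1  (since 789 mod 8 = 5)
  pull out 2: (2/789) = -1  (since 789 mod 8 = 5)
  pull out 2: (2/789) = -1  (since 789 mod 8 = 5)
  (1/789) = 1
Product of signs = -1
(789/797) = -1

-1


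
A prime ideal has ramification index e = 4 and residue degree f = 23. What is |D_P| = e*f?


|D_P| = e * f
= 4 * 23
= 92

92


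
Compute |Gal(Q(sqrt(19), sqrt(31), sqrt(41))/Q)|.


The 3 square roots of distinct primes are multiplicatively independent over Q,
so [K:Q] = 2^3 and Gal(K/Q) is isomorphic to (Z/2Z)^3.
|Gal| = 2^3 = 8

8


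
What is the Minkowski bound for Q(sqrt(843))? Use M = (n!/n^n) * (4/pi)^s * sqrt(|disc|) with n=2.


d = 843, d mod 4 = 3, so disc(K) = 4d = 3372; |disc(K)| = 3372
Real quadratic field, so n = 2, s = r2 = 0, r1 = 2
M = (n!/n^n) * (4/pi)^s * sqrt(|disc(K)|) = (2!/2^2) * (4/pi)^0 * sqrt(3372)
= 0.5 * 1.000000 * 58.068925
= 29.0345

29.0345


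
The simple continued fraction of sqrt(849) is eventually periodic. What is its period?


Run the CF algorithm for sqrt(849).
a_0 = floor(sqrt(849)) = 29; set m_0=0, q_0=1.
Recurrence: m' = q*a - m,  q' = (d - m'^2)/q,  a' = floor((a_0 + m')/q').
  step 1: m=29, q=8, a=7
  step 2: m=27, q=15, a=3
  step 3: m=18, q=35, a=1
  step 4: m=17, q=16, a=2
  step 5: m=15, q=39, a=1
  step 6: m=24, q=7, a=7
  step 7: m=25, q=32, a=1
  step 8: m=7, q=25, a=1
  step 9: m=18, q=21, a=2
  step 10: m=24, q=13, a=4
  step 11: m=28, q=5, a=11
  step 12: m=27, q=24, a=2
  step 13: m=21, q=17, a=2
  step 14: m=13, q=40, a=1
  step 15: m=27, q=3, a=18
  step 16: m=27, q=40, a=1
  step 17: m=13, q=17, a=2
  step 18: m=21, q=24, a=2
  step 19: m=27, q=5, a=11
  step 20: m=28, q=13, a=4
  step 21: m=24, q=21, a=2
  step 22: m=18, q=25, a=1
  step 23: m=7, q=32, a=1
  step 24: m=25, q=7, a=7
  step 25: m=24, q=39, a=1
  step 26: m=15, q=16, a=2
  step 27: m=17, q=35, a=1
  step 28: m=18, q=15, a=3
  step 29: m=27, q=8, a=7
  step 30: m=29, q=1, a=58
a_30 = 2*a_0 = 58, so the period closes here.
sqrt(849) = [29; 7, 3, 1, 2, 1, 7, 1, 1, 2, 4, 11, 2, 2, 1, 18, 1, 2, 2, 11, 4, 2, 1, 1, 7, 1, 2, 1, 3, 7, 58]
Period length = 30

30


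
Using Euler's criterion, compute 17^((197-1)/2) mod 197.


p = 197 is prime and the exponent is (p-1)/2 = 98, so by Euler's criterion 17^98 = (17/197) = +1 or -1 mod 197.
Compute by square-and-multiply:
  98 = 64 + 32 + 2 (binary 1100010)
  Repeated squaring mod 197: 17^1 = 17, 17^2 = 92, 17^4 = 190, 17^8 = 49, 17^16 = 37, 17^32 = 187, 17^64 = 100
  17^98 = 17^64 * 17^32 * 17^2 = 100 * 187 * 92 mod 197
    100 * 187 = 18700 = 182 mod 197
    182 * 92 = 16744 = 196 mod 197
  17^98 = 196 mod 197
Result 196 = p - 1 = -1 mod 197: 17 is a quadratic non-residue mod 197. As a residue in [0, p-1] the value is 196.
17^98 mod 197 = 196

196


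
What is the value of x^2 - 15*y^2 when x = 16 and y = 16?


x^2 - d*y^2
= 16^2 - 15*16^2
= 256 - 3840
= -3584

-3584


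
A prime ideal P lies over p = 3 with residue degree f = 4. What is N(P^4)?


N(P^a) = p^(a*f)
= 3^(4*4)
= 3^16
= 43046721

43046721


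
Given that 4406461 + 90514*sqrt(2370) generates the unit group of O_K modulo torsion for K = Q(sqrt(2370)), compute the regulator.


epsilon = 4406461 + 90514*sqrt(2370)
= 8.8129e+06
R = ln(8.8129e+06)
= 15.9917

15.9917


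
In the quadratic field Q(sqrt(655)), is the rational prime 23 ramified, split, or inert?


K = Q(sqrt(655)). Since d mod 4 = 3, disc(K) = 2620.
Check p | disc: 2620 mod 23 = 21.
p does not divide disc. Compute Legendre symbol (d/p):
11^((23-1)/2) mod 23 = -1
(d/p) = -1, so p is inert: (p) stays prime with e=1, f=2, g=1.
Therefore p is inert.

inert


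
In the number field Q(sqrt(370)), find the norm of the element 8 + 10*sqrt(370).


N(a + b*sqrt(d)) = a^2 - d*b^2
= (8)^2 - (370)*(10)^2
= 64 - 37000
= -36936

-36936


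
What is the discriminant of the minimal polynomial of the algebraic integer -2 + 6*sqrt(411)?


The element -2 + 6*sqrt(411) has minimal polynomial:
x^2 + 4*x - 14792
Discriminant = (4)^2 - 4*(-14792)
= 16 + 59168
= 59184

59184


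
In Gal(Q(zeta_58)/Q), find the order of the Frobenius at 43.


The Frobenius at p in Gal(Q(zeta_n)/Q) = (Z/nZ)* is the class of p, so its order is ord_58(43), the smallest k >= 1 with 43^k = 1 mod 58.
n = 58 = 2 * 29, phi(58) = 28; the order divides phi(n).
Divisors of 28: 1, 2, 4, 7, 14, 28
Repeated squaring mod 58: 43^1 = 43, 43^2 = 51, 43^4 = 49, 43^8 = 23, 43^16 = 7
Test divisors in increasing order:
  k=1: 43^1 = 43 mod 58
  k=2: 43^2 = 51 mod 58
  k=4: 43^4 = 49 mod 58
  k=7: 43^7 = 49 * 51 * 43 = 41 mod 58
  k=14: 43^14 = 23 * 49 * 51 = 57 mod 58
  k=28: 43^28 = 7 * 23 * 49 = 1 mod 58  <- first divisor giving 1
Order = 28

28


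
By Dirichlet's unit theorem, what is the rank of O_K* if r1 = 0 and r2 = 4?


By Dirichlet's unit theorem:
rank = r1 + r2 - 1
= 0 + 4 - 1
= 3

3


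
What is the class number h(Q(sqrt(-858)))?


K = Q(sqrt(-858)). d mod 4 = 2, so D = disc(K) = 4d = -3432
h(K) equals the number of primitive reduced positive-definite forms (a, b, c) = a*x^2 + b*x*y + c*y^2 with b^2 - 4ac = D,
where reduced means |b| <= a <= c, with b >= 0 whenever |b| = a or a = c, and primitive means gcd(a, b, c) = 1.
Reduced forces 3a^2 <= |D| = 3432, so 1 <= a <= 33; b must have the parity of D, and c = (b^2 - D)/(4a) must be an integer >= a.
Enumerate a = 1..33, b in [-a, a]:
  a=1: (1, 0, 858)  [1]
  a=2: (2, 0, 429)  [1]
  a=3: (3, 0, 286)  [1]
  a=4..5: none
  a=6: (6, 0, 143)  [1]
  a=7..10: none
  a=11: (11, 0, 78)  [1]
  a=12: none
  a=13: (13, 0, 66)  [1]
  a=14..16: none
  a=17: (17, -6, 51), (17, 6, 51)  [2]
  a=18: none
  a=19: (19, -8, 46), (19, 8, 46)  [2]
  a=20..21: none
  a=22: (22, 0, 39)  [1]
  a=23: (23, -8, 38), (23, 8, 38)  [2]
  a=24..25: none
  a=26: (26, 0, 33)  [1]
  a=27..30: none
  a=31: (31, -28, 34), (31, 28, 34)  [2]
  a=32..33: none
Total reduced forms: 1 + 1 + 1 + 1 + 1 + 1 + 2 + 2 + 1 + 2 + 1 + 2 = 16
h = 16

16
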